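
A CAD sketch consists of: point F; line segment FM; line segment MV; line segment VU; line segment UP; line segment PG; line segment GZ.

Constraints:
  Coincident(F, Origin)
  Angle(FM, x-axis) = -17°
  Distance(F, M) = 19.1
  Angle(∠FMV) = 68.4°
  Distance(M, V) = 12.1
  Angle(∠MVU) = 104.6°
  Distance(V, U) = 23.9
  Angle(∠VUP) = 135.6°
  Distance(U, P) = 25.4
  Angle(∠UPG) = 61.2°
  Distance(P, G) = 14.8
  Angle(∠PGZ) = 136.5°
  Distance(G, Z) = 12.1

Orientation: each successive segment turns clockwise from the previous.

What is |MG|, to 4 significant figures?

32.61

F is at the origin; FM runs at -17.0° with length 19.1, so M = (18.27, -5.584). ∠FMV = 68.4° gives MV at -128.6° from the x-axis; with |MV| = 12.1, V = (10.72, -15.04). ∠MVU = 104.6° gives VU at 156.0° from the x-axis; with |VU| = 23.9, U = (-11.12, -5.320). ∠VUP = 135.6° gives UP at 111.6° from the x-axis; with |UP| = 25.4, P = (-20.47, 18.30). ∠UPG = 61.2° gives PG at -7.200° from the x-axis; with |PG| = 14.8, G = (-5.784, 16.44). Then |MG| = |G − M| = 32.61.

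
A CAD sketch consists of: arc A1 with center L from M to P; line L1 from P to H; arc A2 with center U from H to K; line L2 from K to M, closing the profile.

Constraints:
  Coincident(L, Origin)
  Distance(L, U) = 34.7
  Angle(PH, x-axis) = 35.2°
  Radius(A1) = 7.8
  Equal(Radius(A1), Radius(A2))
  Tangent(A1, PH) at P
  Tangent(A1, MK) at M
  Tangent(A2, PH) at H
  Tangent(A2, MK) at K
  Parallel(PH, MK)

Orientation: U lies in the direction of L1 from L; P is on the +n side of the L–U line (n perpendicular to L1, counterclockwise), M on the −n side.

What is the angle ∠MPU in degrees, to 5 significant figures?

77.331°

The slot axis is L1's direction at 35.2°, so u = (cos 35.2°, sin 35.2°) = (0.81714, 0.57643) and n = (−sin 35.2°, cos 35.2°) = (-0.57643, 0.81714). L is at the origin and U lies 34.7 along u from L, so U = 34.7·u = (28.355, 20.002). Tangency of A1 to both parallel lines with radius 7.8 puts P and M at L ± 7.8·n: P = (-4.4962, 6.3737), M = (4.4962, -6.3737). Then cos ∠MPU = PM·PU / (|PM||PU|), giving 77.331°.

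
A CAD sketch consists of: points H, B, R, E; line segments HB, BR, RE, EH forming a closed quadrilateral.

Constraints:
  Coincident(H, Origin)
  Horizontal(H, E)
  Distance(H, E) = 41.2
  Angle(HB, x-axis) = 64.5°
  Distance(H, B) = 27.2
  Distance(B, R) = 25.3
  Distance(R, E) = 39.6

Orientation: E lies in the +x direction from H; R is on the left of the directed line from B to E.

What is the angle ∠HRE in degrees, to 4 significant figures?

52.61°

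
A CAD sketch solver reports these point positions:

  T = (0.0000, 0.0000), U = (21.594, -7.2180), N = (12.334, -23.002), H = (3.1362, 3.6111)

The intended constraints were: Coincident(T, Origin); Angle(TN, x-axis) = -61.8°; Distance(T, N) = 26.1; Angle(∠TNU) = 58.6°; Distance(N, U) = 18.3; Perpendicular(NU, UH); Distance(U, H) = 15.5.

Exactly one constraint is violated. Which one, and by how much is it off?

Distance(U, H) = 15.5 — off by 5.90.

T = (0.00, 0.00) ✓; TN at -61.80° ✓; |TN| = 26.10 ✓; ∠TNU = 58.60° ✓; |NU| = 18.30 ✓; ∠(NU, UH) = 90.00° ✓; |UH| = 21.40 ✗.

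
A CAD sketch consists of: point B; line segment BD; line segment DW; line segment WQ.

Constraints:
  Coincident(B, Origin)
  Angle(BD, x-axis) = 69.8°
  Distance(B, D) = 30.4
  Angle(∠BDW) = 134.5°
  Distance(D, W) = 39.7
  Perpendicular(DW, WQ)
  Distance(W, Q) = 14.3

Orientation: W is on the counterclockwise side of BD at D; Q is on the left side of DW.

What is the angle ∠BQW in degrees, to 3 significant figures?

96.9°

B is at the origin; BD runs at 69.8° with length 30.4, so D = 30.4·(cos 69.8°, sin 69.8°) = (10.5, 28.5). ∠BDW = 134.5°, so DW runs at 69.8° + (180° − 134.5°) = 115° from the x-axis; with |DW| = 39.7, W = D + 39.7·(cos 115°, sin 115°) = (-6.47, 64.4). DW is perpendicular to WQ; with |WQ| = 14.3 on the left of DW, Q = W + 14.3·(-0.904, -0.427) = (-19.4, 58.3). Then cos ∠BQW = QB·QW / (|QB||QW|), giving 96.9°.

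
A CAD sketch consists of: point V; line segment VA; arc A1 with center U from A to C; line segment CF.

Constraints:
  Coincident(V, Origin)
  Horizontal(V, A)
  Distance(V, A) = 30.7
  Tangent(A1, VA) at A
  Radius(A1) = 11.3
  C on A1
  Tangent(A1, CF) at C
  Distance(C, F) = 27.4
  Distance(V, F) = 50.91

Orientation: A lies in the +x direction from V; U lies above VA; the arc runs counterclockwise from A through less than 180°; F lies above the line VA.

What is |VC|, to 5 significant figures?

44.002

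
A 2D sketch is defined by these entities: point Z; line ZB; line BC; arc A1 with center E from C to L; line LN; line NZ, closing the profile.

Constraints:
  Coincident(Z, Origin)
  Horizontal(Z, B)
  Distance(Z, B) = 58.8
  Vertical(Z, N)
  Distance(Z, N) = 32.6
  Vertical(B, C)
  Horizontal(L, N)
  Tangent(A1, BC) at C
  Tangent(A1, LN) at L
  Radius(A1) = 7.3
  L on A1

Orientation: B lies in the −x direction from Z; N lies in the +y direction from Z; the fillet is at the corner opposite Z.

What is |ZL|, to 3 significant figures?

61.0

Z is at the origin; Z and B share the same y with |ZB| = 58.8 and B on the −x side, so B = (-58.8, 0.00). Z and N share the same x with |ZN| = 32.6 and N on the +y side, so N = (0.00, 32.6). The virtual corner opposite Z is at (-58.8, 32.6). Since A1 is tangent to BC there, EC ⟂ BC and since A1 is tangent to LN there, EL ⟂ LN, with radius 7.3, so the center E sits 7.3 in from both sides at E = (-51.5, 25.3). That places the tangent points at C = (-58.8, 25.3) on BC and L = (-51.5, 32.6) on LN. Then |ZL| = |L − Z| = 61.0.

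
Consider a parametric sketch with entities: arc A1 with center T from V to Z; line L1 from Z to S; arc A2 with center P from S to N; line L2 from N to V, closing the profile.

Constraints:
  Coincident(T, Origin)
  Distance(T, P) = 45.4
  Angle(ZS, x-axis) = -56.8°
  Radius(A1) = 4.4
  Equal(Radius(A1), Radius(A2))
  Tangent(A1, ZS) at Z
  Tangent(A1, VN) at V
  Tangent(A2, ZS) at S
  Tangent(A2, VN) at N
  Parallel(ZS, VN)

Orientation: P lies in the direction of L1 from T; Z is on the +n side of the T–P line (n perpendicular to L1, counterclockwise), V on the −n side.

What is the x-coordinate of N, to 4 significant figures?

21.18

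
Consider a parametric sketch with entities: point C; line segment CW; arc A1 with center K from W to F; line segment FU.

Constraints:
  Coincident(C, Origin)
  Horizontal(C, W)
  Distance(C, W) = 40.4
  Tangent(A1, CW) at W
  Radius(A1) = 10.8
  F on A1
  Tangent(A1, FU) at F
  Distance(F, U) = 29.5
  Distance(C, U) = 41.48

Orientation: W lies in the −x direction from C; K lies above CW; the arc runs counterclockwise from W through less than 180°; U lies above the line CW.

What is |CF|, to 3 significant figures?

31.0

C is at the origin; CW is horizontal with |CW| = 40.4 and W on the −x side, so W = (-40.4, 0.00). Tangency of A1 to CW means the radius KW is perpendicular to CW, so K = W + (0, 10.8) = (-40.4, 10.8). Since KF ⟂ FU (tangency), |KU| = √(10.8² + 29.5²) = 31.4 regardless of where F sits on A1. So U lies on both circle(C, 41.48) and circle(K, 31.4); the above-CW intersection is U = (-21.2, 35.7). F is the foot of the tangent from U: F = (-30.1, 7.54).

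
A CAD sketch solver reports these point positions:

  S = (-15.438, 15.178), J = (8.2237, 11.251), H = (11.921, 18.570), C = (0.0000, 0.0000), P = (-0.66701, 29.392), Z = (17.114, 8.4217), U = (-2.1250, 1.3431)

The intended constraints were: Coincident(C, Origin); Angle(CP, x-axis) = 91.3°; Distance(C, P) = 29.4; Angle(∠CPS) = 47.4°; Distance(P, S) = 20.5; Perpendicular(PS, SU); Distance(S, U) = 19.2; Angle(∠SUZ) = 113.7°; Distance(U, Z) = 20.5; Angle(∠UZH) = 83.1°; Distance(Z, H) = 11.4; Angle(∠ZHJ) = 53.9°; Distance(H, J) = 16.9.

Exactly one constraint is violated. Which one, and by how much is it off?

Distance(H, J) = 16.9 — off by 8.70.

C = (0.00, 0.00) ✓; CP at 91.30° ✓; |CP| = 29.40 ✓; ∠CPS = 47.40° ✓; |PS| = 20.50 ✓; ∠(PS, SU) = 90.00° ✓; |SU| = 19.20 ✓; ∠SUZ = 113.7° ✓; |UZ| = 20.50 ✓; ∠UZH = 83.10° ✓; |ZH| = 11.40 ✓; ∠ZHJ = 53.90° ✓; |HJ| = 8.200 ✗.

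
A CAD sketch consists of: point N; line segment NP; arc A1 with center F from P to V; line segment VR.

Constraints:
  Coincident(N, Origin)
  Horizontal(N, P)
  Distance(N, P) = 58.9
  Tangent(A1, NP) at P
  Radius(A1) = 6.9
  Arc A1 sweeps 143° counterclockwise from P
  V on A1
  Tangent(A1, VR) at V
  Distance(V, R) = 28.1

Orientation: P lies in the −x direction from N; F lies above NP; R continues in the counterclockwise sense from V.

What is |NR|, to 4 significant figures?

82.57

On A1, P sits at bearing -90° from F; a 143° counterclockwise sweep puts V at bearing 53°, so V = F + 6.9·(cos 53°, sin 53°) = (-54.75, 12.41). The tangent condition forces FV to be normal to VR, so VR runs along (−sin 53°, cos 53°); with |VR| = 28.1, R = (-77.19, 29.32). Then |NR| = |R − N| = 82.57.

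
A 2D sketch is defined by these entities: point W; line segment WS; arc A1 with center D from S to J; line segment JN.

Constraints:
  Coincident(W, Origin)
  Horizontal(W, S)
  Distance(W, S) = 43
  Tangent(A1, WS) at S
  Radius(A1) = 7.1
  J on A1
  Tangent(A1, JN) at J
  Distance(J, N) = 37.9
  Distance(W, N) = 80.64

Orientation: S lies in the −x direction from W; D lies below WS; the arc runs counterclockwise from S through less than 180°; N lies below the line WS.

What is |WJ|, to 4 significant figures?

47.78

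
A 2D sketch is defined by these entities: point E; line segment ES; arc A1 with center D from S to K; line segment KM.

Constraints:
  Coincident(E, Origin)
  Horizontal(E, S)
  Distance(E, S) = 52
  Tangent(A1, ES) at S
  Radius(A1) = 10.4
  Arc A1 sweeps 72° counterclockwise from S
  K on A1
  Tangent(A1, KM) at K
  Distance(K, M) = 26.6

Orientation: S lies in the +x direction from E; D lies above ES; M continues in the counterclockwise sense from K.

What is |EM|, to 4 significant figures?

77.27

On A1, S sits at bearing -90° from D; a 72° counterclockwise sweep puts K at bearing -18°, so K = D + 10.4·(cos -18°, sin -18°) = (61.89, 7.186). The tangent condition forces DK to be normal to KM, so KM runs along (−sin -18°, cos -18°); with |KM| = 26.6, M = (70.11, 32.48). Then |EM| = |M − E| = 77.27.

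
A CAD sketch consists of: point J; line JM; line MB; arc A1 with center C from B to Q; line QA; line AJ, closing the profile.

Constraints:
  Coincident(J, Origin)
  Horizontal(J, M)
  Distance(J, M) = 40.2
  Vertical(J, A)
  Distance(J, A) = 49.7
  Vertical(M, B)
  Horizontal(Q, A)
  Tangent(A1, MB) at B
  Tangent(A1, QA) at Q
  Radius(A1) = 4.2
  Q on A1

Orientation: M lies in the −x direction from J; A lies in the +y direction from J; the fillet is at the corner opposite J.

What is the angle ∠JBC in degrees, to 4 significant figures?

48.54°

J is at the origin; JM is horizontal with |JM| = 40.2 and M on the −x side, so M = (-40.20, 0.000). JA is vertical with |JA| = 49.7 and A on the +y side, so A = (0.000, 49.70). The virtual corner opposite J is at (-40.20, 49.70). Tangency of A1 to MB means the radius CB is perpendicular to MB and A1 meets QA tangentially, so CQ is at right angles to QA, with radius 4.2, so the center C sits 4.2 in from both sides at C = (-36.00, 45.50). That places the tangent points at B = (-40.20, 45.50) on MB and Q = (-36.00, 49.70) on QA. Then cos ∠JBC = BJ·BC / (|BJ||BC|), giving 48.54°.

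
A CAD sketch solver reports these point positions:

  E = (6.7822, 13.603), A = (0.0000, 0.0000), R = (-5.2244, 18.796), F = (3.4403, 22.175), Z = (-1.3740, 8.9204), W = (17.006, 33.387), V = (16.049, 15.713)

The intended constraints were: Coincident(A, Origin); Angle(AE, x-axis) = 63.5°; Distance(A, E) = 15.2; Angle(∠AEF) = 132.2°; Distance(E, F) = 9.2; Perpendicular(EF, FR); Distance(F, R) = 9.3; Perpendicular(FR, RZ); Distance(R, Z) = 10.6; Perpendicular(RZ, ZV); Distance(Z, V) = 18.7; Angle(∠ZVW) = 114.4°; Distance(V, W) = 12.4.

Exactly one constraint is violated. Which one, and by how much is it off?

Distance(V, W) = 12.4 — off by 5.30.

A = (0.00, 0.00) ✓; AE at 63.50° ✓; |AE| = 15.20 ✓; ∠AEF = 132.2° ✓; |EF| = 9.200 ✓; ∠(EF, FR) = 90.01° ✓; |FR| = 9.300 ✓; ∠(FR, RZ) = 90.00° ✓; |RZ| = 10.60 ✓; ∠(RZ, ZV) = 90.00° ✓; |ZV| = 18.70 ✓; ∠ZVW = 114.4° ✓; |VW| = 17.70 ✗.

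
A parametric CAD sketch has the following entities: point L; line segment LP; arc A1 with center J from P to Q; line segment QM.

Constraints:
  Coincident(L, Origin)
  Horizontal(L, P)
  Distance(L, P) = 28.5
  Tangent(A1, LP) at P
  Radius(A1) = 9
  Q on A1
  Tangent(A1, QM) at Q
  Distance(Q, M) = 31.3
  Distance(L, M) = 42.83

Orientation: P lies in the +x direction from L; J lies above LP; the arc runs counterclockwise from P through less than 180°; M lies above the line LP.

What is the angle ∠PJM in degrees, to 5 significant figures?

158.95°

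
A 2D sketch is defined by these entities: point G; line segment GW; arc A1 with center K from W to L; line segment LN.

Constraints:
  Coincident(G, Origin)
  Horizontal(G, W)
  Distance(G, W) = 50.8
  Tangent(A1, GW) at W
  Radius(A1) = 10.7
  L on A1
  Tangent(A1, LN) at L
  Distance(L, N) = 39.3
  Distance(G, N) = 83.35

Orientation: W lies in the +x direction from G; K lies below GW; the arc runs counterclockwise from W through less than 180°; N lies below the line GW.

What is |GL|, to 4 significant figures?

46.28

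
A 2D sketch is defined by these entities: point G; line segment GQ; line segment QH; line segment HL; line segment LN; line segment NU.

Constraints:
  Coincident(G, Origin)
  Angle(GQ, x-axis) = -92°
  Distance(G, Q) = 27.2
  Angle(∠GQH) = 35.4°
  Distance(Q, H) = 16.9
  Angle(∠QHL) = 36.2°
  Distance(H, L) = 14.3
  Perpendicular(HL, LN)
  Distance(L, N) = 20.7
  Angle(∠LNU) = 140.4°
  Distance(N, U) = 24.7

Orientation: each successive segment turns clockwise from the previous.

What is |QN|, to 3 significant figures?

10.7

G is at the origin; GQ runs at -92.0° with length 27.2, so Q = (-0.949, -27.2). ∠GQH = 35.4° gives QH at 123° from the x-axis; with |QH| = 16.9, H = (-10.3, -13.1). ∠QHL = 36.2° gives HL at -20.4° from the x-axis; with |HL| = 14.3, L = (3.15, -18.1). HL ⟂ LN, so LN runs at -110°; with |LN| = 20.7, N = (-4.06, -37.5). Then |QN| = |N − Q| = 10.7.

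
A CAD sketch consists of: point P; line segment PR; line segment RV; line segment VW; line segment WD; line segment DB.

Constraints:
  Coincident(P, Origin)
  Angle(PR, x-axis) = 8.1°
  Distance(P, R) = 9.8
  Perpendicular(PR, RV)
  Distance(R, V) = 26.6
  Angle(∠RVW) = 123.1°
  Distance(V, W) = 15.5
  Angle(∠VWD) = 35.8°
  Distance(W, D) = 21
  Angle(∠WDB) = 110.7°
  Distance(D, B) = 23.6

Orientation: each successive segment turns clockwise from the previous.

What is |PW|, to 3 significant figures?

35.2

PR ⟂ RV, so RV runs at -81.9°; with |RV| = 26.6, V = (13.5, -25.0). ∠RVW = 123.1° gives VW at -139° from the x-axis; with |VW| = 15.5, W = (1.79, -35.2). Then |PW| = |W − P| = 35.2.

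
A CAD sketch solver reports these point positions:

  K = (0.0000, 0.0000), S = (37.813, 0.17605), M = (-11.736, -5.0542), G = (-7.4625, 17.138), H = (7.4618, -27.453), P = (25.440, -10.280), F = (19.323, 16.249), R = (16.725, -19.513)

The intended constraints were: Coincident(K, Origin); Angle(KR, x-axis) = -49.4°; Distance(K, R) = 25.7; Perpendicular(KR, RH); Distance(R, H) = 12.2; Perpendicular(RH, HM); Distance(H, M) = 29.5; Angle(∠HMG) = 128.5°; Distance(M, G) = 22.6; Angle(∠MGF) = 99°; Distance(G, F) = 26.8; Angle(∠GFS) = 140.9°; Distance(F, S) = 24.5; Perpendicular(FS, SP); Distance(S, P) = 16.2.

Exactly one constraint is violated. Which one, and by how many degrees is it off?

Perpendicular(FS, SP) — off by 8.80°.

K = (0.00, 0.00) ✓; KR at -49.40° ✓; |KR| = 25.70 ✓; ∠(KR, RH) = 90.00° ✓; |RH| = 12.20 ✓; ∠(RH, HM) = 90.00° ✓; |HM| = 29.50 ✓; ∠HMG = 128.5° ✓; |MG| = 22.60 ✓; ∠MGF = 99.00° ✓; |GF| = 26.80 ✓; ∠GFS = 140.9° ✓; |FS| = 24.50 ✓; ∠(FS, SP) = 98.80° ✗; |SP| = 16.20 ✓.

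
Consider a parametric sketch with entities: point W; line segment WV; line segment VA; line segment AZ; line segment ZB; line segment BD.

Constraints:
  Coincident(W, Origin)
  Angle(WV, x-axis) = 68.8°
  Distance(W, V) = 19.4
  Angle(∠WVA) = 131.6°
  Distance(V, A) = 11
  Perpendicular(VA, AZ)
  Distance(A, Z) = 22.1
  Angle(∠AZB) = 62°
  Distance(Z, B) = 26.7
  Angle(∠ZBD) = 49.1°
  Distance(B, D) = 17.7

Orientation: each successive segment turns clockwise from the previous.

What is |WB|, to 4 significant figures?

4.952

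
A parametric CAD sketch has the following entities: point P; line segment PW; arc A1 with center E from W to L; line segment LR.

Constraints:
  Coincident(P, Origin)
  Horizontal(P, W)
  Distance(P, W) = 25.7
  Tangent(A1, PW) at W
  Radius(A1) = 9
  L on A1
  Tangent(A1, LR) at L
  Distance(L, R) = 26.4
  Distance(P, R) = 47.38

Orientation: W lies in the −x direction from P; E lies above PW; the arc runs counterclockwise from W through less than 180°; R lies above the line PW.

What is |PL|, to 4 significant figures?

22.15

Checks: |EW| = 9.000 ✓; |EL| = 9.000 ✓; ∠(EL, LR) = 90.00° ✓; |LR| = 26.40 ✓; |PR| = 47.38 ✓.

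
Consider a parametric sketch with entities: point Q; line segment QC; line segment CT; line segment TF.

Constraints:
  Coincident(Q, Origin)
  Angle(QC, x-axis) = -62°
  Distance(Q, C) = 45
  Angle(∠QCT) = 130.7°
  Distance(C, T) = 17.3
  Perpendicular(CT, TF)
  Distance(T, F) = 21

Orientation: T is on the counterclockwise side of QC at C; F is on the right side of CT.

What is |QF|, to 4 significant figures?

72.20

∠QCT = 130.7°, so CT runs at -62.0° + (180° − 130.7°) = -12.70° from the x-axis; with |CT| = 17.3, T = C + 17.3·(cos -12.70°, sin -12.70°) = (38.00, -43.54). CT is perpendicular to TF; with |TF| = 21.0 on the right of CT, F = T + 21.0·(-0.2198, -0.9755) = (33.39, -64.02). Then |QF| = |F − Q| = 72.20.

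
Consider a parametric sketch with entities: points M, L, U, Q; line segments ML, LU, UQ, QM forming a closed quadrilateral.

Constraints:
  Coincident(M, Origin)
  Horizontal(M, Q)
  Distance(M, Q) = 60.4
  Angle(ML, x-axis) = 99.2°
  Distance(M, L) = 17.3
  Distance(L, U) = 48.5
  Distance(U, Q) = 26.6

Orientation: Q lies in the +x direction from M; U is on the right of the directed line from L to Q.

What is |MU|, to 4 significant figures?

38.19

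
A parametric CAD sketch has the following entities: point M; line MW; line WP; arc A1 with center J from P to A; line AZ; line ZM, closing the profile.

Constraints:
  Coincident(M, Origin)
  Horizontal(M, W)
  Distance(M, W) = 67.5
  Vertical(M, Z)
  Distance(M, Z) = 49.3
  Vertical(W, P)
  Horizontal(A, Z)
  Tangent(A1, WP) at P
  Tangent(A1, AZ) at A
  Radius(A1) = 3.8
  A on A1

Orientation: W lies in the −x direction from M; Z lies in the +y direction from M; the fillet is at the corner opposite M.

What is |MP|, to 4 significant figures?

81.40

M is at the origin; M and W share the same y with |MW| = 67.5 and W on the −x side, so W = (-67.50, 0.000). M and Z share the same x with |MZ| = 49.3 and Z on the +y side, so Z = (0.000, 49.30). The virtual corner opposite M is at (-67.50, 49.30). The tangent condition forces JP to be normal to WP and since A1 is tangent to AZ there, JA ⟂ AZ, with radius 3.8, so the center J sits 3.8 in from both sides at J = (-63.70, 45.50). That places the tangent points at P = (-67.50, 45.50) on WP and A = (-63.70, 49.30) on AZ. Then |MP| = |P − M| = 81.40.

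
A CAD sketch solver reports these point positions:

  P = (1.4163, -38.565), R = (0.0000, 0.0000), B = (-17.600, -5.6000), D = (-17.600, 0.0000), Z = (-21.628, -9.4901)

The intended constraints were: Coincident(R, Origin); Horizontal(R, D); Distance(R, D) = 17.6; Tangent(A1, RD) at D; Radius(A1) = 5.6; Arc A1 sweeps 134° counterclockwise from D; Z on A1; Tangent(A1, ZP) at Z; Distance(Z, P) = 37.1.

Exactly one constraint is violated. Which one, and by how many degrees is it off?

Tangent(A1, ZP) at Z — off by 5.60°.

R = (0.00, 0.00) ✓; R.y = 0.00, D.y = 0.00 ✓; |RD| = 17.60 ✓; ∠(BD, DR) = 90.00° ✓; |BD| = 5.600 ✓; bearing(B→Z) − bearing(B→D) = 134.0° ✓; |BZ| = 5.600 ✓; ∠(BZ, ZP) = 95.60° ✗; |ZP| = 37.10 ✓.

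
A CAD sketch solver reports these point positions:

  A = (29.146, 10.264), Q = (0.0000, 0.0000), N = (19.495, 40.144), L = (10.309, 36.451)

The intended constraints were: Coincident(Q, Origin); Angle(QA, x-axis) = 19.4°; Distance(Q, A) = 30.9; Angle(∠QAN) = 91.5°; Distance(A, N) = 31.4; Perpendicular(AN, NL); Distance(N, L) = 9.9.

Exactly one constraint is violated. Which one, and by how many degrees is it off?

Perpendicular(AN, NL) — off by 4.00°.

Q = (0.00, 0.00) ✓; QA at 19.40° ✓; |QA| = 30.90 ✓; ∠QAN = 91.50° ✓; |AN| = 31.40 ✓; ∠(AN, NL) = 94.00° ✗; |NL| = 9.901 ✓.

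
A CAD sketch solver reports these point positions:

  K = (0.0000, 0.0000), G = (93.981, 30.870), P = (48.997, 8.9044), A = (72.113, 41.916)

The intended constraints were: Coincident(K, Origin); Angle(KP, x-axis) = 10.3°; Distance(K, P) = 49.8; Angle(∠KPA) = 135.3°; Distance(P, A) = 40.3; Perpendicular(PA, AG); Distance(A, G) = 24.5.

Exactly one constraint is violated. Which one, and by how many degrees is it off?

Perpendicular(PA, AG) — off by 8.20°.

K = (0.00, 0.00) ✓; KP at 10.30° ✓; |KP| = 49.80 ✓; ∠KPA = 135.3° ✓; |PA| = 40.30 ✓; ∠(PA, AG) = 81.80° ✗; |AG| = 24.50 ✓.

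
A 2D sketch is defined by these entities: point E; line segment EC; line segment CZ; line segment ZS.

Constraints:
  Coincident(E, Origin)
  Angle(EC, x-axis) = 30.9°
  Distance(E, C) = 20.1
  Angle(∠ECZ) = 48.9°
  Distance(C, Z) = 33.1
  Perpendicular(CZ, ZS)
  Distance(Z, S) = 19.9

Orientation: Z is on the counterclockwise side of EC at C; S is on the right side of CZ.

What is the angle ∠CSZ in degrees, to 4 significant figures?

58.99°

∠ECZ = 48.9°, so CZ runs at 30.9° + (180° − 48.9°) = 162.0° from the x-axis; with |CZ| = 33.1, Z = C + 33.1·(cos 162.0°, sin 162.0°) = (-14.23, 20.55). CZ ⟂ ZS; with |ZS| = 19.9 on the right of CZ, S = Z + 19.9·(0.3090, 0.9511) = (-8.083, 39.48). Then cos ∠CSZ = SC·SZ / (|SC||SZ|), giving 58.99°.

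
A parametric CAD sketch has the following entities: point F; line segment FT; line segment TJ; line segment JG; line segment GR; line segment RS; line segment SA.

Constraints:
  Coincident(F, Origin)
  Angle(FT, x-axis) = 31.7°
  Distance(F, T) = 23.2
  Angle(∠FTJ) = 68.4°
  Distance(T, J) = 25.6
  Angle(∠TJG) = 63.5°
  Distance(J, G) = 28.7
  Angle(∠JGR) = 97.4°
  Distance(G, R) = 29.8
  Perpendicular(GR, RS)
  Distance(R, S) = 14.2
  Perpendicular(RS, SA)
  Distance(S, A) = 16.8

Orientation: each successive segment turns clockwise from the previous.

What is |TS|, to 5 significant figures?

11.010

F is at the origin; FT runs at 31.7° with length 23.2, so T = (19.739, 12.191). ∠FTJ = 68.4° gives TJ at -79.900° from the x-axis; with |TJ| = 25.6, J = (24.228, -13.012). ∠TJG = 63.5° gives JG at 163.60° from the x-axis; with |JG| = 28.7, G = (-3.3041, -4.9091). ∠JGR = 97.4° gives GR at 81.000° from the x-axis; with |GR| = 29.8, R = (1.3576, 24.524). The perpendicularity gives RS at right angles to GR, so RS runs at -9.0000°; with |RS| = 14.2, S = (15.383, 22.303). Then |TS| = |S − T| = 11.010.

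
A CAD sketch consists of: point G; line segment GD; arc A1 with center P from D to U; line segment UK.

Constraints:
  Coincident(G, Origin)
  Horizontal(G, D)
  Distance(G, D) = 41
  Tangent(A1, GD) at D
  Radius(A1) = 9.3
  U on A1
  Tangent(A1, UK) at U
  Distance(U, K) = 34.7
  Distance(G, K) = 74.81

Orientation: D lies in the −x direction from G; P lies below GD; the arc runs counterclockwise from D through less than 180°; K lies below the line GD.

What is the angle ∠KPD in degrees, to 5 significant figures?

135.60°

Checks: |PU| = 9.300 ✓; ∠(PU, UK) = 90.00° ✓; |UK| = 34.70 ✓; |GK| = 74.81 ✓.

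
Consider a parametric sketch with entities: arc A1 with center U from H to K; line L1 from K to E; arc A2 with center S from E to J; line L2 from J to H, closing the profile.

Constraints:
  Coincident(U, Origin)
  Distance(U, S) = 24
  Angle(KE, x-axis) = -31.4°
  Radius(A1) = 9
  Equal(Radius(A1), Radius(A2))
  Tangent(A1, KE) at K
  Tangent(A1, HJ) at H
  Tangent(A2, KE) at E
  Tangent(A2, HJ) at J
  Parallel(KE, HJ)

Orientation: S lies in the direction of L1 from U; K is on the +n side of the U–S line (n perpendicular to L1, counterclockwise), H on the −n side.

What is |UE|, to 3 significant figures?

25.6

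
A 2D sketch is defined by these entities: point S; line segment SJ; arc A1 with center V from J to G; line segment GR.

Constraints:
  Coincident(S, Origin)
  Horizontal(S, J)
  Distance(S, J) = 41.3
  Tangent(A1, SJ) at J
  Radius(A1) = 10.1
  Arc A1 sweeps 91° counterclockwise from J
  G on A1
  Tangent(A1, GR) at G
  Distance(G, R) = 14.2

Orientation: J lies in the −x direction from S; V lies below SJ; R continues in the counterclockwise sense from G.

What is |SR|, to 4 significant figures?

56.70

S is at the origin; S and J share the same y with |SJ| = 41.3 and J on the −x side, so J = (-41.30, 0.000). Tangency of A1 to SJ means the radius VJ is perpendicular to SJ, so V = J + (0, -10.1) = (-41.30, -10.10). On A1, J sits at bearing 90° from V; a 91° counterclockwise sweep puts G at bearing 181°, so G = V + 10.1·(cos 181°, sin 181°) = (-51.40, -10.28). Tangency of A1 to GR means the radius VG is perpendicular to GR, so GR runs along (−sin 181°, cos 181°); with |GR| = 14.2, R = (-51.15, -24.47). Then |SR| = |R − S| = 56.70.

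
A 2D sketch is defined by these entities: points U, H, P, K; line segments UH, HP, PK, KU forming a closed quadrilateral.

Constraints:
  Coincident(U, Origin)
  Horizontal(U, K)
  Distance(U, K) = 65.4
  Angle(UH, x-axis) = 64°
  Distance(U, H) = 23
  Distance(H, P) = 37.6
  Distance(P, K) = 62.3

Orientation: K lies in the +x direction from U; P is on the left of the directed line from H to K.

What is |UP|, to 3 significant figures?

60.5

Checks: |HP| = 37.60 ✓; |PK| = 62.30 ✓.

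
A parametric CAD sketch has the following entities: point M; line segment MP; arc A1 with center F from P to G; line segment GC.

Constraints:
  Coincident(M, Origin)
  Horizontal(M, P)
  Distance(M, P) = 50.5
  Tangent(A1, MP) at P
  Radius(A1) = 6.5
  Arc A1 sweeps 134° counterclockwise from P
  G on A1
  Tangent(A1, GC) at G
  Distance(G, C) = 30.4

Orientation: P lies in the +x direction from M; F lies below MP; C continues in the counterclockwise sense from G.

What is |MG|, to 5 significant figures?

47.130

A1 meets MP tangentially, so FP is at right angles to MP, so F = P + (0, -6.5) = (50.500, -6.5000). On A1, P sits at bearing 90° from F; a 134° counterclockwise sweep puts G at bearing 224°, so G = F + 6.5·(cos 224°, sin 224°) = (45.824, -11.015). Then |MG| = |G − M| = 47.130.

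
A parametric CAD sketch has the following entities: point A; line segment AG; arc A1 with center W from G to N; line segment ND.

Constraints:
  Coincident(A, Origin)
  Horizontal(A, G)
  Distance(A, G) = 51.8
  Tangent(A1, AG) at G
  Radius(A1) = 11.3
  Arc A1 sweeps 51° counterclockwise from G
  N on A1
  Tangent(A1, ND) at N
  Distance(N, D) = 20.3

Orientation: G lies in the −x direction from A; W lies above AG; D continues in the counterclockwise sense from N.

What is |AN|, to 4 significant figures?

43.22

A1 meets AG tangentially, so WG is at right angles to AG, so W = G + (0, 11.3) = (-51.80, 11.30). On A1, G sits at bearing -90° from W; a 51° counterclockwise sweep puts N at bearing -39°, so N = W + 11.3·(cos -39°, sin -39°) = (-43.02, 4.189). Then |AN| = |N − A| = 43.22.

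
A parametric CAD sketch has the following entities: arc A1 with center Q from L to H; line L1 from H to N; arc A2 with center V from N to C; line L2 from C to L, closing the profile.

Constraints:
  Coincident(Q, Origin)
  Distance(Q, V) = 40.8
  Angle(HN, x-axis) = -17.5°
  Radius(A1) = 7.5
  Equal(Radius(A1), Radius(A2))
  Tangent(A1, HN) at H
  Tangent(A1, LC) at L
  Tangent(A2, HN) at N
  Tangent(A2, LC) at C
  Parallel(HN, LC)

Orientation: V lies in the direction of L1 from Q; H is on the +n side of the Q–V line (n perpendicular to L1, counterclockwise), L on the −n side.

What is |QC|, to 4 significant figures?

41.48

Tangency of A1 to both parallel lines with radius 7.5 puts H and L at Q ± 7.5·n: H = (2.255, 7.153), L = (-2.255, -7.153). Equal radii place N and C the same way about V: N = V + 7.5·n = (41.17, -5.116), C = V − 7.5·n = (36.66, -19.42). Then |QC| = |C − Q| = 41.48.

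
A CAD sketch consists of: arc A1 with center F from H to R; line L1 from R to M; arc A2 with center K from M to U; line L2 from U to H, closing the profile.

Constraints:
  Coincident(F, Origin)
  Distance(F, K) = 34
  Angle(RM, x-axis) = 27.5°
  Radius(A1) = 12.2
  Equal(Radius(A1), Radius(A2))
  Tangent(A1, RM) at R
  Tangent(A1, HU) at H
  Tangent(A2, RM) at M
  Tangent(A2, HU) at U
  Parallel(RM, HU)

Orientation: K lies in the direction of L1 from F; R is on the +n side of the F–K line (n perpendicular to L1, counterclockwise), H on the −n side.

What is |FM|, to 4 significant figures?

36.12

The slot axis is L1's direction at 27.5°, so u = (cos 27.5°, sin 27.5°) = (0.8870, 0.4617) and n = (−sin 27.5°, cos 27.5°) = (-0.4617, 0.8870). F is at the origin and K lies 34.0 along u from F, so K = 34.0·u = (30.16, 15.70). Tangency of A1 to both parallel lines with radius 12.2 puts R and H at F ± 12.2·n: R = (-5.633, 10.82), H = (5.633, -10.82). Equal radii place M and U the same way about K: M = K + 12.2·n = (24.53, 26.52), U = K − 12.2·n = (35.79, 4.878). Then |FM| = |M − F| = 36.12.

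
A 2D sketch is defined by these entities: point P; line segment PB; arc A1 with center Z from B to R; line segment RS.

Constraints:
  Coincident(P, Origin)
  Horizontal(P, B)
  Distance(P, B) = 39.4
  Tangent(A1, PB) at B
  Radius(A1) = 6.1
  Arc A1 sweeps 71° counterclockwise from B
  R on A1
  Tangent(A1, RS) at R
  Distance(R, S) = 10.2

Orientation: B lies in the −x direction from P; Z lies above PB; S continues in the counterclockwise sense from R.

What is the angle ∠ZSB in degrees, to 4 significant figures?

16.43°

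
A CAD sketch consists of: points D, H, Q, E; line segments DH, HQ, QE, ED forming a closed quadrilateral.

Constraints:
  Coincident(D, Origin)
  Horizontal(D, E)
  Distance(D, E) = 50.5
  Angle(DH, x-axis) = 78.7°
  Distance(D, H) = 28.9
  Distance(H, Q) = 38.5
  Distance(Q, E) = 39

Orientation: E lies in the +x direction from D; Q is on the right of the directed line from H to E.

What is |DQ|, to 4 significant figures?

15.85

D is at the origin; D and E share the same y with |DE| = 50.5 and E in +x, so E = (50.5, 0). DH runs at 78.7° with |DH| = 28.9, so H = (5.663, 28.34). Q is determined by |HQ| = 38.5 and |QE| = 39.0 together: it lies at the intersection of circle(H, 38.5) and circle(E, 39.0). With |HE| = 53.04, the foot of the radical line on HE is 26.16 from H and the perpendicular offset is √(38.5² − 26.16²) = 28.25. Taking the right-of-HE solution: Q = (12.68, -9.516).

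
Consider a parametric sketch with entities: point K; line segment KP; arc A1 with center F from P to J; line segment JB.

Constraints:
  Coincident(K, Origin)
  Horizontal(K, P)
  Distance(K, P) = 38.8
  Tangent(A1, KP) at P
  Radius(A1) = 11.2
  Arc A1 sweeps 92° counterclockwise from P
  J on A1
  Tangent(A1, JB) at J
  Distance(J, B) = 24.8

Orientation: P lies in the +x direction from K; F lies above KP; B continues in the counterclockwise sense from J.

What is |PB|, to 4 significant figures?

37.81

K is at the origin; KP is horizontal with |KP| = 38.8 and P on the +x side, so P = (38.80, 0.000). A1 meets KP tangentially, so FP is at right angles to KP, so F = P + (0, 11.2) = (38.80, 11.20). On A1, P sits at bearing -90° from F; a 92° counterclockwise sweep puts J at bearing 2°, so J = F + 11.2·(cos 2°, sin 2°) = (49.99, 11.59). Since A1 is tangent to JB there, FJ ⟂ JB, so JB runs along (−sin 2°, cos 2°); with |JB| = 24.8, B = (49.13, 36.38). Then |PB| = |B − P| = 37.81.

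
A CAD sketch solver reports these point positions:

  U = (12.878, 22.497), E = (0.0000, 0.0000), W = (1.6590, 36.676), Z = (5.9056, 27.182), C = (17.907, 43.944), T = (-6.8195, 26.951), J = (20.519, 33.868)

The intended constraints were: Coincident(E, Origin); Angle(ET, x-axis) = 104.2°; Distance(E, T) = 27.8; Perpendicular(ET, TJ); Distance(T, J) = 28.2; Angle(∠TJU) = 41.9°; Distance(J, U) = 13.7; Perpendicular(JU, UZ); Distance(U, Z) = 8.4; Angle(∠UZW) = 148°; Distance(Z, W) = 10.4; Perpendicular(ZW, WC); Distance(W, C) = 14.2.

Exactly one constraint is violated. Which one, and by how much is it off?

Distance(W, C) = 14.2 — off by 3.60.

E = (0.00, 0.00) ✓; ET at 104.2° ✓; |ET| = 27.80 ✓; ∠(ET, TJ) = 90.00° ✓; |TJ| = 28.20 ✓; ∠TJU = 41.90° ✓; |JU| = 13.70 ✓; ∠(JU, UZ) = 90.00° ✓; |UZ| = 8.400 ✓; ∠UZW = 148.0° ✓; |ZW| = 10.40 ✓; ∠(ZW, WC) = 90.00° ✓; |WC| = 17.80 ✗.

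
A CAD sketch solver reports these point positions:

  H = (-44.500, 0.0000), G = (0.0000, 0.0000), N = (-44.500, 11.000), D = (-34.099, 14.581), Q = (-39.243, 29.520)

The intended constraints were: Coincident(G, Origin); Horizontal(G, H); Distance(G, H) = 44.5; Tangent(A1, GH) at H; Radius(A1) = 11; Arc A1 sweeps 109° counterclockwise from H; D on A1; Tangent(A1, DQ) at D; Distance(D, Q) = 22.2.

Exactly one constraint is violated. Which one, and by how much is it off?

Distance(D, Q) = 22.2 — off by 6.40.

G = (0.00, 0.00) ✓; G.y = 0.00, H.y = 0.00 ✓; |GH| = 44.50 ✓; ∠(NH, HG) = 90.00° ✓; |NH| = 11.00 ✓; bearing(N→D) − bearing(N→H) = 109.0° ✓; |ND| = 11.00 ✓; ∠(ND, DQ) = 90.00° ✓; |DQ| = 15.80 ✗.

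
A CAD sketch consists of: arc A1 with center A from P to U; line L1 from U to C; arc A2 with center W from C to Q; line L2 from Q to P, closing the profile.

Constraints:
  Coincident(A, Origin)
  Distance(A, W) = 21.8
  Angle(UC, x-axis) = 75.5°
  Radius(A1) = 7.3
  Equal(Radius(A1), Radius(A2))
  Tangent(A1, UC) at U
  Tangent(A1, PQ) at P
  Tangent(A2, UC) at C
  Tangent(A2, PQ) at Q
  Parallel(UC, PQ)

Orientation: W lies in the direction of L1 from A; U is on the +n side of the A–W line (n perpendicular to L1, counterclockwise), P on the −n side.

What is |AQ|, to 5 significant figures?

22.990

The slot axis is L1's direction at 75.5°, so u = (cos 75.5°, sin 75.5°) = (0.25038, 0.96815) and n = (−sin 75.5°, cos 75.5°) = (-0.96815, 0.25038). A is at the origin and W lies 21.8 along u from A, so W = 21.8·u = (5.4583, 21.106). Tangency of A1 to both parallel lines with radius 7.3 puts U and P at A ± 7.3·n: U = (-7.0675, 1.8278), P = (7.0675, -1.8278). Equal radii place C and Q the same way about W: C = W + 7.3·n = (-1.6092, 22.933), Q = W − 7.3·n = (12.526, 19.278). Then |AQ| = |Q − A| = 22.990.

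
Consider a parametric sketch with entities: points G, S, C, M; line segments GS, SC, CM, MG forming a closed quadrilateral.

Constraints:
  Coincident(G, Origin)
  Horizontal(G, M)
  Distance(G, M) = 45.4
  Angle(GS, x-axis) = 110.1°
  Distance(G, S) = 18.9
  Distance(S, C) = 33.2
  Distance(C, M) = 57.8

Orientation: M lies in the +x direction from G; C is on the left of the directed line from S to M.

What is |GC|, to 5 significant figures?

47.394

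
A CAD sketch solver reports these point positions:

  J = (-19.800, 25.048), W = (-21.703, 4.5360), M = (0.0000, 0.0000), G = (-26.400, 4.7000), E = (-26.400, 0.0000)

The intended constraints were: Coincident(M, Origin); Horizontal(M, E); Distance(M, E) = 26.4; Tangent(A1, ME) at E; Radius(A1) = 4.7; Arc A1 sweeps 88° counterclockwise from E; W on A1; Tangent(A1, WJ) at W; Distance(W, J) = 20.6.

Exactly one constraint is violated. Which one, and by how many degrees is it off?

Tangent(A1, WJ) at W — off by 3.30°.

M = (0.00, 0.00) ✓; M.y = 0.00, E.y = 0.00 ✓; |ME| = 26.40 ✓; ∠(GE, EM) = 90.00° ✓; |GE| = 4.700 ✓; bearing(G→W) − bearing(G→E) = 88.00° ✓; |GW| = 4.700 ✓; ∠(GW, WJ) = 93.30° ✗; |WJ| = 20.60 ✓.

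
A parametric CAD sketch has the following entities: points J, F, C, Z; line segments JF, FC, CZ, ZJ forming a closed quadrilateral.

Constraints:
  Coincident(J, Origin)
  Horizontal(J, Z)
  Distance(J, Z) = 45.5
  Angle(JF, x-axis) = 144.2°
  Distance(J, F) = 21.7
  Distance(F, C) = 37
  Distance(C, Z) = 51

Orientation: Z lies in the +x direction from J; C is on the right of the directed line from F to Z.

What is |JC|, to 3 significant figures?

20.5

Checks: J = (0.00, 0.00) ✓; |FC| = 37.00 ✓; |CZ| = 51.00 ✓.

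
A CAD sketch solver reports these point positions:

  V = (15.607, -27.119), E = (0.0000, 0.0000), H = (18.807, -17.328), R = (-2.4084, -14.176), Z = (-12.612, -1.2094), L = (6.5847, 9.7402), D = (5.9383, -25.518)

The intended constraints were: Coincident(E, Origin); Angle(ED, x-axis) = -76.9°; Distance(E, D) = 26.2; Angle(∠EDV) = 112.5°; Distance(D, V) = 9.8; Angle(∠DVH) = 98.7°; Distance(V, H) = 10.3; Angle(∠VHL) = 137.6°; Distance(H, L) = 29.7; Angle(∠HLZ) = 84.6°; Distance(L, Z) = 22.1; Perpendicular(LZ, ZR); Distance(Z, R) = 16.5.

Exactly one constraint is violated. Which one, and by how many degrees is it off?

Perpendicular(LZ, ZR) — off by 8.50°.

E = (0.00, 0.00) ✓; ED at -76.90° ✓; |ED| = 26.20 ✓; ∠EDV = 112.5° ✓; |DV| = 9.800 ✓; ∠DVH = 98.70° ✓; |VH| = 10.30 ✓; ∠VHL = 137.6° ✓; |HL| = 29.70 ✓; ∠HLZ = 84.60° ✓; |LZ| = 22.10 ✓; ∠(LZ, ZR) = 98.50° ✗; |ZR| = 16.50 ✓.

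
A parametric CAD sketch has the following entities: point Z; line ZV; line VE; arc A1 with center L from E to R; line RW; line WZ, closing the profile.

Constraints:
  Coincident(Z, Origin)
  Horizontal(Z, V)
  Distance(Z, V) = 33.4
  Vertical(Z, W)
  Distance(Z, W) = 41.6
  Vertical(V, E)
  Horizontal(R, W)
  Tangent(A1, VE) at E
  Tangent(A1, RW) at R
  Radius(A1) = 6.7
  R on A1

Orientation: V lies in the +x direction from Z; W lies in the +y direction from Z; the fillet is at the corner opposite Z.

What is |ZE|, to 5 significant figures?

48.307

Z is at the origin; ZV is horizontal with |ZV| = 33.4 and V on the +x side, so V = (33.400, 0.0000). ZW is vertical with |ZW| = 41.6 and W on the +y side, so W = (0.0000, 41.600). The virtual corner opposite Z is at (33.400, 41.600). Tangency of A1 to VE means the radius LE is perpendicular to VE and A1 meets RW tangentially, so LR is at right angles to RW, with radius 6.7, so the center L sits 6.7 in from both sides at L = (26.700, 34.900). That places the tangent points at E = (33.400, 34.900) on VE and R = (26.700, 41.600) on RW. Then |ZE| = |E − Z| = 48.307.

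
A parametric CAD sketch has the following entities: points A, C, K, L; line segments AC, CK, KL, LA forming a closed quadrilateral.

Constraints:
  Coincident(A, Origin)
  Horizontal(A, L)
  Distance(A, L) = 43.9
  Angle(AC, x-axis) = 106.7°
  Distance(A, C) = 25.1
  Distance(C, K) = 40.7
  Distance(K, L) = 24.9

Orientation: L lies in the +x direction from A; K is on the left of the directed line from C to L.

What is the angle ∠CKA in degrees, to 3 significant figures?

36.1°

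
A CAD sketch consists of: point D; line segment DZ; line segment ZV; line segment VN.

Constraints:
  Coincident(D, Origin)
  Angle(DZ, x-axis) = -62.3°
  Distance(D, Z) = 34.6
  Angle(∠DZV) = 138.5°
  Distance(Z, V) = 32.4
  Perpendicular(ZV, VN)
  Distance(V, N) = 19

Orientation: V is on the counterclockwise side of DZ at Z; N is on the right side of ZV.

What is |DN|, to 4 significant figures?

71.82

D is at the origin; DZ runs at -62.3° with length 34.6, so Z = 34.6·(cos -62.3°, sin -62.3°) = (16.08, -30.63). ∠DZV = 138.5°, so ZV runs at -62.3° + (180° − 138.5°) = -20.80° from the x-axis; with |ZV| = 32.4, V = Z + 32.4·(cos -20.80°, sin -20.80°) = (46.37, -42.14). ZV is perpendicular to VN; with |VN| = 19.0 on the right of ZV, N = V + 19.0·(-0.3551, -0.9348) = (39.62, -59.90). Then |DN| = |N − D| = 71.82.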